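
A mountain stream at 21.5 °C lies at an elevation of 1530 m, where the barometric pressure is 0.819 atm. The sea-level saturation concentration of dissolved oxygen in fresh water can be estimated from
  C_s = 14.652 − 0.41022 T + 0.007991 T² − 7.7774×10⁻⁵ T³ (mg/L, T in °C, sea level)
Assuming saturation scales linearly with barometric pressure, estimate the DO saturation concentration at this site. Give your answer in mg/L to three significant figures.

At sea level: C_s = 14.652 − 0.41022×21.5 + 0.007991×21.5² − 7.7774×10⁻⁵×21.5³ = 8.753 mg/L.
Pressure correction: C_s' = 8.753 × 0.819 = 7.169 mg/L.

C_s ≈ 7.17 mg/L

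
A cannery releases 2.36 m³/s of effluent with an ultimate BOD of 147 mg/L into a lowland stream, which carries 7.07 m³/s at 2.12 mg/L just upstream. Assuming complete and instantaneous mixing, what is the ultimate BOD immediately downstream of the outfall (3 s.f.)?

38.4 mg/L

Flow-weighted mixing: C = (Q_r C_r + Q_w C_w)/(Q_r + Q_w)
= (7.07×2.12 + 2.36×147)/(7.07 + 2.36) = 361.9/9.430 = 38.38 mg/L.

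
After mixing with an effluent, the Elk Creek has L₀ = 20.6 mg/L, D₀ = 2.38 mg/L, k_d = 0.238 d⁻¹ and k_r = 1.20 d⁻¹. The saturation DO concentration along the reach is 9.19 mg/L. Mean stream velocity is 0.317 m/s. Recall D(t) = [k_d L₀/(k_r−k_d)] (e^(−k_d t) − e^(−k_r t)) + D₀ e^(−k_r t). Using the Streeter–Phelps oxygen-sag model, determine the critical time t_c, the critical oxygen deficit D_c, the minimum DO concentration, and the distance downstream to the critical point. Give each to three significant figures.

With k_r/k_d = 5.042 and 1 − D₀(k_r−k_d)/(k_d L₀) = 0.5330,
t_c = ln(5.042 × 0.5330) / (1.20 − 0.238) = ln(2.687) / 0.9620 = 0.9886/0.9620 = 1.028 d.
D_c = (k_d/k_r) L₀ e^(−k_d t_c) = (0.238/1.20) × 20.6 × e^(−0.238×1.028) = 0.1983 × 20.6 × 0.7830 = 3.199 mg/L.
Minimum DO = C_s − D_c = 9.19 − 3.199 = 5.991 mg/L.
x_c = v t_c = 0.317 m/s × 1.028 d × 86400 s/d = 28150 m ≈ 28.1 km.

t_c ≈ 1.03 d; D_c ≈ 3.20 mg/L; min DO ≈ 5.99 mg/L; x_c ≈ 28.1 km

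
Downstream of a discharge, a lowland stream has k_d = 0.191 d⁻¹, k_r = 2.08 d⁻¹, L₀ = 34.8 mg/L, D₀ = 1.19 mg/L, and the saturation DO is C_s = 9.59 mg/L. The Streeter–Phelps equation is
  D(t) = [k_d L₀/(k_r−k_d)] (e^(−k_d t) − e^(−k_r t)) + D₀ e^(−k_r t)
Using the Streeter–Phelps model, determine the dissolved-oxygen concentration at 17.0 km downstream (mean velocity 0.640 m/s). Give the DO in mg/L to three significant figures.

Travel time t = x/v = 17.0 km / (0.640 m/s) = 17000 m / 0.640 m/s = 26560 s = 0.3074 d.
k_d L₀/(k_r−k_d) = 0.191×34.8/(2.08−0.191) = 6.647/1.889 = 3.519 mg/L.
e^(−k_d t) = e^(−0.191×0.3074) = 0.9430; e^(−k_r t) = e^(−2.08×0.3074) = 0.5276.
D = 3.519 × (0.9430 − 0.5276) + 1.19 × 0.5276 = 1.462 + 0.6278 = 2.089 mg/L.
DO = C_s − D = 9.59 − 2.089 = 7.501 mg/L.

DO ≈ 7.50 mg/L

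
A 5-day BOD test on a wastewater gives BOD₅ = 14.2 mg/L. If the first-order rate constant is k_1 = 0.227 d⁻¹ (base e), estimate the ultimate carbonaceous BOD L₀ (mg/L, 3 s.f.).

L₀ ≈ 20.9 mg/L

BOD₅ = L₀(1 − e^(−5k_1)) ⇒ L₀ = BOD₅ / (1 − e^(−5×0.227))
= 14.2 / (1 − 0.3214) = 14.2 / 0.6786 = 20.93 mg/L.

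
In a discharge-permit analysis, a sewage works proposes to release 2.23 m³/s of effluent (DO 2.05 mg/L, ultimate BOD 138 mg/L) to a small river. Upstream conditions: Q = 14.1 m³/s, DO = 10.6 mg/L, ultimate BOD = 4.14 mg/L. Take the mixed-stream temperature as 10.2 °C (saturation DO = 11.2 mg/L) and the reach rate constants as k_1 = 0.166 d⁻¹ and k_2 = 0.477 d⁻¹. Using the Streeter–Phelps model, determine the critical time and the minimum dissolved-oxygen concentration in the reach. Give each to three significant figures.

Mixed DO = (14.1×10.6 + 2.23×2.05)/(14.1+2.23) = 154.0/16.33 = 9.432 mg/L.
Mixed L₀ = (14.1×4.14 + 2.23×138)/(16.33) = 366.1/16.33 = 22.42 mg/L.
Initial deficit D₀ = C_s − DO₀ = 11.2 − 9.432 = 1.768 mg/L.
t_c = (1/0.3110) ln[(0.477/0.166)(1 − 1.768×0.3110/(0.166×22.42))] = 3.215 × ln(2.449) = 2.880 d.
D_c = (0.166/0.477) × 22.42 × e^(−0.166×2.880) = 0.3480 × 22.42 × 0.6200 = 4.837 mg/L.
Minimum DO = 11.2 − 4.837 = 6.363 mg/L.

t_c ≈ 2.88 d; minimum DO ≈ 6.36 mg/L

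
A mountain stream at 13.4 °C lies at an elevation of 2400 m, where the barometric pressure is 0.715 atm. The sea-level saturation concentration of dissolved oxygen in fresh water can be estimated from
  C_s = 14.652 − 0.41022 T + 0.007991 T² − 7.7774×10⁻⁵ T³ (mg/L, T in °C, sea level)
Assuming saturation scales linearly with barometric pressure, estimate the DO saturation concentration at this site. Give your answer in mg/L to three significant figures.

At sea level: C_s = 14.652 − 0.41022×13.4 + 0.007991×13.4² − 7.7774×10⁻⁵×13.4³ = 10.40 mg/L.
Pressure correction: C_s' = 10.40 × 0.715 = 7.438 mg/L.

C_s ≈ 7.44 mg/L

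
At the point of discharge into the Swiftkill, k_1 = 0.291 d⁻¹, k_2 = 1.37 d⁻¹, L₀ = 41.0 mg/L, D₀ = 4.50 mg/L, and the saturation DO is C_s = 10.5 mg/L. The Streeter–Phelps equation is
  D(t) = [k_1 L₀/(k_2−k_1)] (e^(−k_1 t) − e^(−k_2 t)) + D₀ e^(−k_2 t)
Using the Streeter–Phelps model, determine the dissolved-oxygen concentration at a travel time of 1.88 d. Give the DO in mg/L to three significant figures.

k_1 L₀/(k_2−k_1) = 0.291×41.0/(1.37−0.291) = 11.93/1.079 = 11.06 mg/L.
e^(−k_1 t) = e^(−0.291×1.880) = 0.5786; e^(−k_2 t) = e^(−1.37×1.880) = 0.07611.
D = 11.06 × (0.5786 − 0.07611) + 4.50 × 0.07611 = 5.557 + 0.3425 = 5.899 mg/L.
DO = C_s − D = 10.5 − 5.899 = 4.601 mg/L.

DO ≈ 4.60 mg/L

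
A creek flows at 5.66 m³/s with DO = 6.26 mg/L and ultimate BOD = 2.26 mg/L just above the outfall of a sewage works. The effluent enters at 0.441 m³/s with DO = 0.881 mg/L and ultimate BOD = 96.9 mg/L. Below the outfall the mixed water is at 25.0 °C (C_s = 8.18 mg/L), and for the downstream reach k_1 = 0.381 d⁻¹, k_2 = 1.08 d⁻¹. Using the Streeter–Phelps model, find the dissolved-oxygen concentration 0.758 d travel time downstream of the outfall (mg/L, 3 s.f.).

Mixed DO = (5.66×6.26 + 0.441×0.881)/(5.66+0.441) = 35.82/6.101 = 5.871 mg/L.
Mixed L₀ = (5.66×2.26 + 0.441×96.9)/(6.101) = 55.52/6.101 = 9.101 mg/L.
Initial deficit D₀ = C_s − DO₀ = 8.18 − 5.871 = 2.309 mg/L.
D(0.758) = [0.381×9.101/(1.08−0.381)](e^(−0.381×0.758) − e^(−1.08×0.758)) + 2.309 e^(−1.08×0.758)
= 4.961 × (0.7492 − 0.4410) + 2.309 × 0.4410 = 2.547 mg/L.
DO = 8.18 − 2.547 = 5.633 mg/L.

DO ≈ 5.63 mg/L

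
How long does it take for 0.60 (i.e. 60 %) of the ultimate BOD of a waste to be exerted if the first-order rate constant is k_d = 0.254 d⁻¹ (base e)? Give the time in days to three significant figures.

t ≈ 3.61 d

y/L₀ = 1 − e^(−k_d t) = 0.60 ⇒ e^(−k_d t) = 0.400
t = −ln(0.400) / 0.254 = 0.9163 / 0.254 = 3.607 d.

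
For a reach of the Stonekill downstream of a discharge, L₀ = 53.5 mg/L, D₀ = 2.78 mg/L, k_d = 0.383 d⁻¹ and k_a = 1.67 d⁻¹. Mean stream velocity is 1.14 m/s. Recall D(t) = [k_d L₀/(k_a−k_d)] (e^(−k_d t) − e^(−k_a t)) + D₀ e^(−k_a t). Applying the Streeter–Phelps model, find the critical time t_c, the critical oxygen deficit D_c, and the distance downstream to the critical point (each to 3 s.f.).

t_c ≈ 0.995 d; D_c ≈ 8.38 mg/L; x_c ≈ 98.0 km

With k_a/k_d = 4.360 and 1 − D₀(k_a−k_d)/(k_d L₀) = 0.8254,
t_c = ln(4.360 × 0.8254) / (1.67 − 0.383) = ln(3.599) / 1.287 = 1.281/1.287 = 0.9951 d.
L(t_c) = L₀ e^(−k_d t_c) = 53.5 × 0.6831 = 36.55 mg/L, and at the critical point k_a D_c = k_d L, so D_c = (0.383/1.67) × 36.55 = 8.382 mg/L.
x_c = v t_c = 1.14 m/s × 0.9951 d × 86400 s/d = 98010 m ≈ 98.0 km.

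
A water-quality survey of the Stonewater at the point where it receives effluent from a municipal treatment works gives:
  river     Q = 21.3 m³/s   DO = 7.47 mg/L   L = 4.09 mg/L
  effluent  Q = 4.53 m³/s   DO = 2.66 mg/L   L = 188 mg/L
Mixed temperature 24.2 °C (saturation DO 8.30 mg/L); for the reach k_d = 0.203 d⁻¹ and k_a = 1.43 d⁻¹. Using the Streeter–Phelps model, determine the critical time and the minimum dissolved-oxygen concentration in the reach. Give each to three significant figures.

t_c ≈ 1.33 d; minimum DO ≈ 4.36 mg/L

Mixed DO = (21.3×7.47 + 4.53×2.66)/(21.3+4.53) = 171.2/25.83 = 6.626 mg/L.
Mixed L₀ = (21.3×4.09 + 4.53×188)/(25.83) = 938.8/25.83 = 36.34 mg/L.
Initial deficit D₀ = C_s − DO₀ = 8.30 − 6.626 = 1.674 mg/L.
t_c = (1/1.227) ln[(1.43/0.203)(1 − 1.674×1.227/(0.203×36.34))] = 0.8150 × ln(5.084) = 1.325 d.
D_c = (0.203/1.43) × 36.34 × e^(−0.203×1.325) = 0.1420 × 36.34 × 0.7641 = 3.942 mg/L.
Minimum DO = 8.30 − 3.942 = 4.358 mg/L.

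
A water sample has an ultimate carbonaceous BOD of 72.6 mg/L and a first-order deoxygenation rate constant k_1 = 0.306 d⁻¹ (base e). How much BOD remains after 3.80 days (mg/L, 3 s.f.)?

L ≈ 22.7 mg/L

L_t = L₀ e^(−k_1 t) = 72.6 × e^(−0.306×3.80) = 72.6 × 0.3126 = 22.70 mg/L.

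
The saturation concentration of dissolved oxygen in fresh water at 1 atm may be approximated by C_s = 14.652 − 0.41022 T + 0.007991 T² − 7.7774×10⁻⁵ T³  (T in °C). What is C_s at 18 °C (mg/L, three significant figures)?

C_s ≈ 9.40 mg/L

C_s = 14.652 − 0.41022×18 + 0.007991×18² − 7.7774×10⁻⁵×18³ = 9.404 mg/L.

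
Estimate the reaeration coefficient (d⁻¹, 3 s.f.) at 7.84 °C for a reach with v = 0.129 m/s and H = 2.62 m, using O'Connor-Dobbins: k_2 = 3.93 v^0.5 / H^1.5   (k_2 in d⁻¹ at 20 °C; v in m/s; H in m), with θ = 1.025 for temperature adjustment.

k_2(20) = 3.93 × 0.129^0.5 / 2.62^1.5 = 3.93 × 0.3592 / 4.241 = 0.3328 d⁻¹.
k_2(7.84) = 0.3328 × 1.025^(7.84−20) = 0.3328 × 0.7406 = 0.2465 d⁻¹.

k_2 ≈ 0.247 d⁻¹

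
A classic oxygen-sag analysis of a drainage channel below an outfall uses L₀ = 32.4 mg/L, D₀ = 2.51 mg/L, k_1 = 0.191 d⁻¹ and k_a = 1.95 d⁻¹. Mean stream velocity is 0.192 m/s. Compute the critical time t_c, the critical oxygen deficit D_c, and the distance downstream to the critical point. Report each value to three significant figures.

t_c ≈ 0.610 d; D_c ≈ 2.82 mg/L; x_c ≈ 10.1 km

t_c = [1/(k_a−k_1)] ln[(k_a/k_1)(1 − D₀(k_a−k_1)/(k_1 L₀))]
= [1/(1.95−0.191)] ln[(1.95/0.191)(1 − 2.51×1.759/(0.191×32.4))]
= (1/1.759) ln[10.21 × 0.2866] = 0.5685 × ln(2.926) = 0.5685 × 1.073 = 0.6103 d.
L(t_c) = L₀ e^(−k_1 t_c) = 32.4 × 0.8900 = 28.84 mg/L, and at the critical point k_a D_c = k_1 L, so D_c = (0.191/1.95) × 28.84 = 2.824 mg/L.
x_c = v t_c = 0.192 m/s × 0.6103 d × 86400 s/d = 10120 m ≈ 10.1 km.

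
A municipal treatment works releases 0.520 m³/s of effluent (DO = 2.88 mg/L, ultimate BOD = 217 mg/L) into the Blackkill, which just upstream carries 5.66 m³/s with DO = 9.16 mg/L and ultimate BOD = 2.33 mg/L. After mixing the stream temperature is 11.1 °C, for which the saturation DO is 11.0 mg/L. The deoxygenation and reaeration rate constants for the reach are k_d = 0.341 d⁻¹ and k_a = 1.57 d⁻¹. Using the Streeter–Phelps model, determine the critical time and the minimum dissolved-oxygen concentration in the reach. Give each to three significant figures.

t_c ≈ 0.801 d; minimum DO ≈ 7.63 mg/L

Mixed DO = (5.66×9.16 + 0.520×2.88)/(5.66+0.520) = 53.34/6.180 = 8.632 mg/L.
Mixed L₀ = (5.66×2.33 + 0.520×217)/(6.180) = 126.0/6.180 = 20.39 mg/L.
Initial deficit D₀ = C_s − DO₀ = 11.0 − 8.632 = 2.368 mg/L.
t_c = (1/1.229) ln[(1.57/0.341)(1 − 2.368×1.229/(0.341×20.39))] = 0.8137 × ln(2.677) = 0.8012 d.
D_c = (0.341/1.57) × 20.39 × e^(−0.341×0.8012) = 0.2172 × 20.39 × 0.7609 = 3.370 mg/L.
Minimum DO = 11.0 − 3.370 = 7.630 mg/L.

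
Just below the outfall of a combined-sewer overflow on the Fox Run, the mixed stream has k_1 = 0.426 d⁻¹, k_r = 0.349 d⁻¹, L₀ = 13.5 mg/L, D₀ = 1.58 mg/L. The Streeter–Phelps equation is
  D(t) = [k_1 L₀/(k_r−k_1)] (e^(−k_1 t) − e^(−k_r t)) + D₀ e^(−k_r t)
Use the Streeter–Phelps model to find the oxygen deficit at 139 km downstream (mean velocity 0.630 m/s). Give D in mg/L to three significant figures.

D ≈ 6.12 mg/L

Travel time t = x/v = 139 km / (0.630 m/s) = 139000 m / 0.630 m/s = 220600 s = 2.554 d.
k_1 L₀/(k_r−k_1) = 0.426×13.5/(0.349−0.426) = 5.751/-0.07700 = -74.69 mg/L.
e^(−k_1 t) = e^(−0.426×2.554) = 0.3369; e^(−k_r t) = e^(−0.349×2.554) = 0.4102.
D = -74.69 × (0.3369 − 0.4102) + 1.58 × 0.4102 = 5.468 + 0.6480 = 6.116 mg/L.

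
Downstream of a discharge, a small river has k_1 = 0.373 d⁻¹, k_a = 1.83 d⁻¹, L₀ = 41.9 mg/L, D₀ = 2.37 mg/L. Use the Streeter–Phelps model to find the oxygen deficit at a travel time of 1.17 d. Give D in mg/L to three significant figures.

D ≈ 5.95 mg/L

k_1 L₀/(k_a−k_1) = 0.373×41.9/(1.83−0.373) = 15.63/1.457 = 10.73 mg/L.
e^(−k_1 t) = e^(−0.373×1.170) = 0.6464; e^(−k_a t) = e^(−1.83×1.170) = 0.1175.
D = 10.73 × (0.6464 − 0.1175) + 2.37 × 0.1175 = 5.673 + 0.2785 = 5.951 mg/L.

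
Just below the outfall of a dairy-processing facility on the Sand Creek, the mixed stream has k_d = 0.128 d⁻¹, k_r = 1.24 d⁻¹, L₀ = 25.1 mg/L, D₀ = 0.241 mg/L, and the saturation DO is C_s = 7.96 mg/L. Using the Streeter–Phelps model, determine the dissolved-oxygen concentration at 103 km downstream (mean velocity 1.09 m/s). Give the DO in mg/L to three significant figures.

DO ≈ 6.13 mg/L

Travel time t = x/v = 103 km / (1.09 m/s) = 103000 m / 1.09 m/s = 94500 s = 1.094 d.
k_d L₀/(k_r−k_d) = 0.128×25.1/(1.24−0.128) = 3.213/1.112 = 2.889 mg/L.
e^(−k_d t) = e^(−0.128×1.094) = 0.8694; e^(−k_r t) = e^(−1.24×1.094) = 0.2576.
D = 2.889 × (0.8694 − 0.2576) + 0.241 × 0.2576 = 1.767 + 0.06209 = 1.829 mg/L.
DO = C_s − D = 7.96 − 1.829 = 6.131 mg/L.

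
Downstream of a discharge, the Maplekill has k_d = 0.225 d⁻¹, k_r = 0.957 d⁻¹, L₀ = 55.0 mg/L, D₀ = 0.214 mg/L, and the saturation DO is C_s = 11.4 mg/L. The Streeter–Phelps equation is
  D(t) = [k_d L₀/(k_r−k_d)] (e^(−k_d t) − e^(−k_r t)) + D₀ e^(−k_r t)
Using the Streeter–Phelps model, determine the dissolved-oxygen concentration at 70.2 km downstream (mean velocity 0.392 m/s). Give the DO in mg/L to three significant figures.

DO ≈ 3.09 mg/L

Travel time t = x/v = 70.2 km / (0.392 m/s) = 70200 m / 0.392 m/s = 179100 s = 2.073 d.
k_d L₀/(k_r−k_d) = 0.225×55.0/(0.957−0.225) = 12.38/0.7320 = 16.91 mg/L.
e^(−k_d t) = e^(−0.225×2.073) = 0.6273; e^(−k_r t) = e^(−0.957×2.073) = 0.1376.
D = 16.91 × (0.6273 − 0.1376) + 0.214 × 0.1376 = 8.279 + 0.02944 = 8.308 mg/L.
DO = C_s − D = 11.4 − 8.308 = 3.092 mg/L.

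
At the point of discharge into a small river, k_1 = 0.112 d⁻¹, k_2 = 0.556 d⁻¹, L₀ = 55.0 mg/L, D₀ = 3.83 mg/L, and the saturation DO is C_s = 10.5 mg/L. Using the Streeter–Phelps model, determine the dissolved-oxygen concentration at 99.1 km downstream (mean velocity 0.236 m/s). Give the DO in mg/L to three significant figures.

DO ≈ 3.12 mg/L

Travel time t = x/v = 99.1 km / (0.236 m/s) = 99100 m / 0.236 m/s = 419900 s = 4.860 d.
k_1 L₀/(k_2−k_1) = 0.112×55.0/(0.556−0.112) = 6.160/0.4440 = 13.87 mg/L.
e^(−k_1 t) = e^(−0.112×4.860) = 0.5802; e^(−k_2 t) = e^(−0.556×4.860) = 0.06706.
D = 13.87 × (0.5802 − 0.06706) + 3.83 × 0.06706 = 7.120 + 0.2568 = 7.377 mg/L.
DO = C_s − D = 10.5 − 7.377 = 3.123 mg/L.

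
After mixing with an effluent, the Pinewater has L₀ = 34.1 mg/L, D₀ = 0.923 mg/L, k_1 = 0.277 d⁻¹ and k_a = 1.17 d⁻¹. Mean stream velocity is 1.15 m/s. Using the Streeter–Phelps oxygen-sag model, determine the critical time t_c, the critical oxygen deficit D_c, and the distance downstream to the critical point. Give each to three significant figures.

t_c ≈ 1.51 d; D_c ≈ 5.31 mg/L; x_c ≈ 150 km

t_c = [1/(k_a−k_1)] ln[(k_a/k_1)(1 − D₀(k_a−k_1)/(k_1 L₀))]
= [1/(1.17−0.277)] ln[(1.17/0.277)(1 − 0.923×0.8930/(0.277×34.1))]
= (1/0.8930) ln[4.224 × 0.9127] = 1.120 × ln(3.855) = 1.120 × 1.349 = 1.511 d.
L(t_c) = L₀ e^(−k_1 t_c) = 34.1 × 0.6580 = 22.44 mg/L, and at the critical point k_a D_c = k_1 L, so D_c = (0.277/1.17) × 22.44 = 5.312 mg/L.
x_c = v t_c = 1.15 m/s × 1.511 d × 86400 s/d = 150100 m ≈ 150 km.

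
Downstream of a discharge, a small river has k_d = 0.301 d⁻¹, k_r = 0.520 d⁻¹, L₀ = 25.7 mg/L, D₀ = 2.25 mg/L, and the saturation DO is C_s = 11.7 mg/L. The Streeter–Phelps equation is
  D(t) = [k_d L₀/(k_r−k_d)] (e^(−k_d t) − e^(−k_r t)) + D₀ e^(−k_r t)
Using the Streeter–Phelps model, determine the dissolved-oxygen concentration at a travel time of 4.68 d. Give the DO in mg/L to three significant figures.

DO ≈ 5.97 mg/L

k_d L₀/(k_r−k_d) = 0.301×25.7/(0.520−0.301) = 7.736/0.2190 = 35.32 mg/L.
e^(−k_d t) = e^(−0.301×4.680) = 0.2445; e^(−k_r t) = e^(−0.520×4.680) = 0.08772.
D = 35.32 × (0.2445 − 0.08772) + 2.25 × 0.08772 = 5.537 + 0.1974 = 5.734 mg/L.
DO = C_s − D = 11.7 − 5.734 = 5.966 mg/L.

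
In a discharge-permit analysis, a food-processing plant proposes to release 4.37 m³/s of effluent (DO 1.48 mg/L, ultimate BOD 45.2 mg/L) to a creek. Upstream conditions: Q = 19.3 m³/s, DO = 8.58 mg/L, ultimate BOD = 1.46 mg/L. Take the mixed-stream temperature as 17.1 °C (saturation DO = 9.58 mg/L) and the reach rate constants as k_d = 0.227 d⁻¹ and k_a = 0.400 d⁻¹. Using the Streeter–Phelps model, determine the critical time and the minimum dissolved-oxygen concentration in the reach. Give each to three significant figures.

Mixed DO = (19.3×8.58 + 4.37×1.48)/(19.3+4.37) = 172.1/23.67 = 7.269 mg/L.
Mixed L₀ = (19.3×1.46 + 4.37×45.2)/(23.67) = 225.7/23.67 = 9.535 mg/L.
Initial deficit D₀ = C_s − DO₀ = 9.58 − 7.269 = 2.311 mg/L.
t_c = (1/0.1730) ln[(0.400/0.227)(1 − 2.311×0.1730/(0.227×9.535))] = 5.780 × ln(1.437) = 2.094 d.
D_c = (0.227/0.400) × 9.535 × e^(−0.227×2.094) = 0.5675 × 9.535 × 0.6216 = 3.364 mg/L.
Minimum DO = 9.58 − 3.364 = 6.216 mg/L.

t_c ≈ 2.09 d; minimum DO ≈ 6.22 mg/L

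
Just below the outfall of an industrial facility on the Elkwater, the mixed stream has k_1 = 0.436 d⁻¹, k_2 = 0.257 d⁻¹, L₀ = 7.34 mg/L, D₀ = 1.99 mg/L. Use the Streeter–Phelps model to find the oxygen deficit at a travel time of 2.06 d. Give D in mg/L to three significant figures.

D ≈ 4.42 mg/L

k_1 L₀/(k_2−k_1) = 0.436×7.34/(0.257−0.436) = 3.200/-0.1790 = -17.88 mg/L.
e^(−k_1 t) = e^(−0.436×2.060) = 0.4073; e^(−k_2 t) = e^(−0.257×2.060) = 0.5889.
D = -17.88 × (0.4073 − 0.5889) + 1.99 × 0.5889 = 3.247 + 1.172 = 4.419 mg/L.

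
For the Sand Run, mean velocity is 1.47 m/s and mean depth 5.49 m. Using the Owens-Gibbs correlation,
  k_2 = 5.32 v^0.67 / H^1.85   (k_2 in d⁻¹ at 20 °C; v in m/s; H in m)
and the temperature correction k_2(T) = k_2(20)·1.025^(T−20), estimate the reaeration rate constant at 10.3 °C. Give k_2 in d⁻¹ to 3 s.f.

k_2 ≈ 0.232 d⁻¹

k_2(20) = 5.32 × 1.47^0.67 / 5.49^1.85 = 5.32 × 1.295 / 23.35 = 0.2950 d⁻¹.
k_2(10.3) = 0.2950 × 1.025^(10.3−20) = 0.2950 × 0.7870 = 0.2322 d⁻¹.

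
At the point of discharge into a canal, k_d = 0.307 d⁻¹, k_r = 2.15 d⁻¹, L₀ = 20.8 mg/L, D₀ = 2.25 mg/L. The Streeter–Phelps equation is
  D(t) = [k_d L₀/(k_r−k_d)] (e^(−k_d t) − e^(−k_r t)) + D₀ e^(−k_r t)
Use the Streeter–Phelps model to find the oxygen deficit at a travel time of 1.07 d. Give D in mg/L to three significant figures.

D ≈ 2.37 mg/L

k_d L₀/(k_r−k_d) = 0.307×20.8/(2.15−0.307) = 6.386/1.843 = 3.465 mg/L.
e^(−k_d t) = e^(−0.307×1.070) = 0.7200; e^(−k_r t) = e^(−2.15×1.070) = 0.1002.
D = 3.465 × (0.7200 − 0.1002) + 2.25 × 0.1002 = 2.147 + 0.2255 = 2.373 mg/L.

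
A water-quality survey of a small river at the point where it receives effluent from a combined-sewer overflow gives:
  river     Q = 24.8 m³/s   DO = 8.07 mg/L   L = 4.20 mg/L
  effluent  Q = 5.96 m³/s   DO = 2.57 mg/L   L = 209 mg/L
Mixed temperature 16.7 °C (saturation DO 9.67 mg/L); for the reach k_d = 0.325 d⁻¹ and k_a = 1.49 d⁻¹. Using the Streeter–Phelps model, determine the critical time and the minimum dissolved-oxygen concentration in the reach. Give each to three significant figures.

Mixed DO = (24.8×8.07 + 5.96×2.57)/(24.8+5.96) = 215.5/30.76 = 7.004 mg/L.
Mixed L₀ = (24.8×4.20 + 5.96×209)/(30.76) = 1350/30.76 = 43.88 mg/L.
Initial deficit D₀ = C_s − DO₀ = 9.67 − 7.004 = 2.666 mg/L.
t_c = (1/1.165) ln[(1.49/0.325)(1 − 2.666×1.165/(0.325×43.88))] = 0.8584 × ln(3.586) = 1.096 d.
D_c = (0.325/1.49) × 43.88 × e^(−0.325×1.096) = 0.2181 × 43.88 × 0.7003 = 6.703 mg/L.
Minimum DO = 9.67 − 6.703 = 2.967 mg/L.

t_c ≈ 1.10 d; minimum DO ≈ 2.97 mg/L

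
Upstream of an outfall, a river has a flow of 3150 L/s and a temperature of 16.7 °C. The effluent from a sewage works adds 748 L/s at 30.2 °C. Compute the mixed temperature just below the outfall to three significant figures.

19.3 °C

Flow-weighted mixing: C = (Q_r C_r + Q_w C_w)/(Q_r + Q_w)
= (3150×16.7 + 748×30.2)/(3150 + 748) = 75190/3898 = 19.29 °C.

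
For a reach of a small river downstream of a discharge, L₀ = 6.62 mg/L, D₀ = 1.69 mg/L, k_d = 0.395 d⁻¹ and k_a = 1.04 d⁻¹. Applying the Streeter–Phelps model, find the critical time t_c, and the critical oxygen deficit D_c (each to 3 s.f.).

With k_a/k_d = 2.633 and 1 − D₀(k_a−k_d)/(k_d L₀) = 0.5831,
t_c = ln(2.633 × 0.5831) / (1.04 − 0.395) = ln(1.535) / 0.6450 = 0.4288/0.6450 = 0.6647 d.
D_c = (k_d/k_a) L₀ e^(−k_d t_c) = (0.395/1.04) × 6.62 × e^(−0.395×0.6647) = 0.3798 × 6.62 × 0.7691 = 1.934 mg/L.

t_c ≈ 0.665 d; D_c ≈ 1.93 mg/L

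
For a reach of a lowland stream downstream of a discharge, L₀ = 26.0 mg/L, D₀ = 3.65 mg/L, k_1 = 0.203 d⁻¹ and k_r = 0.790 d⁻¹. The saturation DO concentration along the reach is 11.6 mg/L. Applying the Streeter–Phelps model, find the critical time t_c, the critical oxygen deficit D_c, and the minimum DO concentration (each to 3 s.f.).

t_c ≈ 1.43 d; D_c ≈ 5.00 mg/L; min DO ≈ 6.60 mg/L

At the critical point dD/dt = 0, so k_1 L₀ e^(−k_1 t) = k_r D. Substituting D(t) from the Streeter–Phelps equation and solving for t gives
t_c = ln[(k_r/k_1)(1 − D₀(k_r−k_1)/(k_1 L₀))] / (k_r−k_1).
Here k_r−k_1 = 0.5870 d⁻¹ and 1 − D₀(k_r−k_1)/(k_1 L₀) = 1 − 3.65×0.5870/(0.203×26.0) = 0.5941, so
t_c = ln(3.892 × 0.5941) / 0.5870 = 0.8381 / 0.5870 = 1.428 d.
L(t_c) = L₀ e^(−k_1 t_c) = 26.0 × 0.7484 = 19.46 mg/L, and at the critical point k_r D_c = k_1 L, so D_c = (0.203/0.790) × 19.46 = 5.000 mg/L.
Minimum DO = C_s − D_c = 11.6 − 5.000 = 6.600 mg/L.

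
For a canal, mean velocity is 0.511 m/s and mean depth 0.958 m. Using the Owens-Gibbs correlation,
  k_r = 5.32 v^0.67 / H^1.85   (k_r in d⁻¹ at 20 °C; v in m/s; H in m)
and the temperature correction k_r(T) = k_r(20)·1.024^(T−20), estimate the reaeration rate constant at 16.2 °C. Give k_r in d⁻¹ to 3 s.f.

k_r ≈ 3.36 d⁻¹

k_r(20) = 5.32 × 0.511^0.67 / 0.958^1.85 = 5.32 × 0.6377 / 0.9237 = 3.673 d⁻¹.
k_r(16.2) = 3.673 × 1.024^(16.2−20) = 3.673 × 0.9138 = 3.357 d⁻¹.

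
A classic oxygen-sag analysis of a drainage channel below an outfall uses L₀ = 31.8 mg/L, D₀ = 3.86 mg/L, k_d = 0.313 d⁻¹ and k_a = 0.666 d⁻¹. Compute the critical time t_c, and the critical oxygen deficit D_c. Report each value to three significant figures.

t_c ≈ 1.72 d; D_c ≈ 8.72 mg/L

With k_a/k_d = 2.128 and 1 − D₀(k_a−k_d)/(k_d L₀) = 0.8631,
t_c = ln(2.128 × 0.8631) / (0.666 − 0.313) = ln(1.837) / 0.3530 = 0.6079/0.3530 = 1.722 d.
D_c = (k_d/k_a) L₀ e^(−k_d t_c) = (0.313/0.666) × 31.8 × e^(−0.313×1.722) = 0.4700 × 31.8 × 0.5833 = 8.718 mg/L.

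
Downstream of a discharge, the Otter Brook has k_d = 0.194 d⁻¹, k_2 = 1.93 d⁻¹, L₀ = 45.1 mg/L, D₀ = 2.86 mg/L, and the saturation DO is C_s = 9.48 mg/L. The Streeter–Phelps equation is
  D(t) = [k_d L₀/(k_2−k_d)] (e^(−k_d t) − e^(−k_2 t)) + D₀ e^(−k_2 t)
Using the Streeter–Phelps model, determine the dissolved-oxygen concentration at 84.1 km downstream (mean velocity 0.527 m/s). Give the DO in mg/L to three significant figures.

DO ≈ 6.02 mg/L

Travel time t = x/v = 84.1 km / (0.527 m/s) = 84100 m / 0.527 m/s = 159600 s = 1.847 d.
k_d L₀/(k_2−k_d) = 0.194×45.1/(1.93−0.194) = 8.749/1.736 = 5.040 mg/L.
e^(−k_d t) = e^(−0.194×1.847) = 0.6988; e^(−k_2 t) = e^(−1.93×1.847) = 0.02830.
D = 5.040 × (0.6988 − 0.02830) + 2.86 × 0.02830 = 3.380 + 0.08095 = 3.460 mg/L.
DO = C_s − D = 9.48 − 3.460 = 6.020 mg/L.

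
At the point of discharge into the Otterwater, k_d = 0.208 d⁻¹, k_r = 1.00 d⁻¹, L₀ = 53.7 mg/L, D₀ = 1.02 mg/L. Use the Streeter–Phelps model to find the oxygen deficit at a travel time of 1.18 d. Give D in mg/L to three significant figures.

D ≈ 7.01 mg/L

k_d L₀/(k_r−k_d) = 0.208×53.7/(1.00−0.208) = 11.17/0.7920 = 14.10 mg/L.
e^(−k_d t) = e^(−0.208×1.180) = 0.7824; e^(−k_r t) = e^(−1.00×1.180) = 0.3073.
D = 14.10 × (0.7824 − 0.3073) + 1.02 × 0.3073 = 6.700 + 0.3134 = 7.014 mg/L.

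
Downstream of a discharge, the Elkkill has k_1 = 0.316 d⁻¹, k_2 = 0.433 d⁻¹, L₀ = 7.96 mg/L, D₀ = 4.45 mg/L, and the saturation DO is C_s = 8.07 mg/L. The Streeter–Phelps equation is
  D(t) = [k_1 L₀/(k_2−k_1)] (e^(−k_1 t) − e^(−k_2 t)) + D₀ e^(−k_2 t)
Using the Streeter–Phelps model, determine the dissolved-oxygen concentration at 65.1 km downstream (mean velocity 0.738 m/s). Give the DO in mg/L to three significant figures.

DO ≈ 3.46 mg/L

Travel time t = x/v = 65.1 km / (0.738 m/s) = 65100 m / 0.738 m/s = 88210 s = 1.021 d.
k_1 L₀/(k_2−k_1) = 0.316×7.96/(0.433−0.316) = 2.515/0.1170 = 21.50 mg/L.
e^(−k_1 t) = e^(−0.316×1.021) = 0.7242; e^(−k_2 t) = e^(−0.433×1.021) = 0.6427.
D = 21.50 × (0.7242 − 0.6427) + 4.45 × 0.6427 = 1.753 + 2.860 = 4.613 mg/L.
DO = C_s − D = 8.07 − 4.613 = 3.457 mg/L.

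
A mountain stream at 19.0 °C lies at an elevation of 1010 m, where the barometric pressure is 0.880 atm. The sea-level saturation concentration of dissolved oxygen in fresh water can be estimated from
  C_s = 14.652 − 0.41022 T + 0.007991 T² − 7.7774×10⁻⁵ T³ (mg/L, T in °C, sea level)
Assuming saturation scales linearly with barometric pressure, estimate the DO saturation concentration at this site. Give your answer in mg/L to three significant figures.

C_s ≈ 8.10 mg/L

At sea level: C_s = 14.652 − 0.41022×19.0 + 0.007991×19.0² − 7.7774×10⁻⁵×19.0³ = 9.209 mg/L.
Pressure correction: C_s' = 9.209 × 0.880 = 8.104 mg/L.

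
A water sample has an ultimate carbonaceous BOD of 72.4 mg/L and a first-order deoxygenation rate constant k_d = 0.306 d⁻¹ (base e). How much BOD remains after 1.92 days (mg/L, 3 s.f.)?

L ≈ 40.2 mg/L

L_t = L₀ e^(−k_d t) = 72.4 × e^(−0.306×1.92) = 72.4 × 0.5557 = 40.23 mg/L.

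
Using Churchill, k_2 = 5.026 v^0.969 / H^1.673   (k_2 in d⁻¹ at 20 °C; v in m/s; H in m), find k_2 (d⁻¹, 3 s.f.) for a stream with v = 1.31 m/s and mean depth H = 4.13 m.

k_2 ≈ 0.609 d⁻¹

k_2 = 5.026 × 1.31^0.969 / 4.13^1.673 = 5.026 × 1.299 / 10.73 = 0.6087 d⁻¹.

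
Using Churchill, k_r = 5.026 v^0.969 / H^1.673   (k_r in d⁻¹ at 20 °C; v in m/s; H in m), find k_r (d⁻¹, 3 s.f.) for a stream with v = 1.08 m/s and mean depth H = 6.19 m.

k_r = 5.026 × 1.08^0.969 / 6.19^1.673 = 5.026 × 1.077 / 21.11 = 0.2565 d⁻¹.

k_r ≈ 0.257 d⁻¹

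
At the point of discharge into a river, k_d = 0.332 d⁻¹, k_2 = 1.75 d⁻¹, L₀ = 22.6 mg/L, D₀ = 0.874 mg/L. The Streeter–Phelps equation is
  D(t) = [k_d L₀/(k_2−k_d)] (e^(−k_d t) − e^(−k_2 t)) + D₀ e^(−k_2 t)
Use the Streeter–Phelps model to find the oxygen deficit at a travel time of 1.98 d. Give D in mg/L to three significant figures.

k_d L₀/(k_2−k_d) = 0.332×22.6/(1.75−0.332) = 7.503/1.418 = 5.291 mg/L.
e^(−k_d t) = e^(−0.332×1.980) = 0.5182; e^(−k_2 t) = e^(−1.75×1.980) = 0.03127.
D = 5.291 × (0.5182 − 0.03127) + 0.874 × 0.03127 = 2.577 + 0.02733 = 2.604 mg/L.

D ≈ 2.60 mg/L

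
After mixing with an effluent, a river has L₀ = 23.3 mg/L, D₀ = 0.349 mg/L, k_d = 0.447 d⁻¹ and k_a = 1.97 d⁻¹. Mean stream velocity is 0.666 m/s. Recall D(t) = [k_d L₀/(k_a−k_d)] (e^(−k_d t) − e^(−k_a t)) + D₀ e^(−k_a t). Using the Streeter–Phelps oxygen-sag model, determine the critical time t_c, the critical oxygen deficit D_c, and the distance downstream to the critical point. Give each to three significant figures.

t_c ≈ 0.939 d; D_c ≈ 3.47 mg/L; x_c ≈ 54.1 km

t_c = [1/(k_a−k_d)] ln[(k_a/k_d)(1 − D₀(k_a−k_d)/(k_d L₀))]
= [1/(1.97−0.447)] ln[(1.97/0.447)(1 − 0.349×1.523/(0.447×23.3))]
= (1/1.523) ln[4.407 × 0.9490] = 0.6566 × ln(4.182) = 0.6566 × 1.431 = 0.9395 d.
D_c = (k_d/k_a) L₀ e^(−k_d t_c) = (0.447/1.97) × 23.3 × e^(−0.447×0.9395) = 0.2269 × 23.3 × 0.6571 = 3.474 mg/L.
x_c = v t_c = 0.666 m/s × 0.9395 d × 86400 s/d = 54060 m ≈ 54.1 km.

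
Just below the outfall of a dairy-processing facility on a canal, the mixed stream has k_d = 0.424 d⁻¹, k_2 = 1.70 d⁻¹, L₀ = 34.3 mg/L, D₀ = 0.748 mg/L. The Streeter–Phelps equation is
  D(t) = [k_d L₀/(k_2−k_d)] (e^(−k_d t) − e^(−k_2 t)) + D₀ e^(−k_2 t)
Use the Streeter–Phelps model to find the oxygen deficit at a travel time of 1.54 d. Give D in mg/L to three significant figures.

D ≈ 5.16 mg/L

k_d L₀/(k_2−k_d) = 0.424×34.3/(1.70−0.424) = 14.54/1.276 = 11.40 mg/L.
e^(−k_d t) = e^(−0.424×1.540) = 0.5205; e^(−k_2 t) = e^(−1.70×1.540) = 0.07295.
D = 11.40 × (0.5205 − 0.07295) + 0.748 × 0.07295 = 5.101 + 0.05457 = 5.156 mg/L.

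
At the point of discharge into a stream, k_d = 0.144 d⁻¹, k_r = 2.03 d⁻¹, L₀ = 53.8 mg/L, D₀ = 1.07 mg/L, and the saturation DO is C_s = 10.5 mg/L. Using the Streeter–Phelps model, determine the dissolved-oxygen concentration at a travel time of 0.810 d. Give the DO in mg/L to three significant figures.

k_d L₀/(k_r−k_d) = 0.144×53.8/(2.03−0.144) = 7.747/1.886 = 4.108 mg/L.
e^(−k_d t) = e^(−0.144×0.8100) = 0.8899; e^(−k_r t) = e^(−2.03×0.8100) = 0.1931.
D = 4.108 × (0.8899 − 0.1931) + 1.07 × 0.1931 = 2.862 + 0.2067 = 3.069 mg/L.
DO = C_s − D = 10.5 − 3.069 = 7.431 mg/L.

DO ≈ 7.43 mg/L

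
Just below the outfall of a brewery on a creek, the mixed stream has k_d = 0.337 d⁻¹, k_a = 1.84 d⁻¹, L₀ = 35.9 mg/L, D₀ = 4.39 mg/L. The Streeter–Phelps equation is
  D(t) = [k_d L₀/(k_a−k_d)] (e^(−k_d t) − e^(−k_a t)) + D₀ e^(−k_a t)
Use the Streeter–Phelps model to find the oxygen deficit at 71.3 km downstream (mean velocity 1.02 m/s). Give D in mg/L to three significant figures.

Travel time t = x/v = 71.3 km / (1.02 m/s) = 71300 m / 1.02 m/s = 69900 s = 0.8091 d.
k_d L₀/(k_a−k_d) = 0.337×35.9/(1.84−0.337) = 12.10/1.503 = 8.049 mg/L.
e^(−k_d t) = e^(−0.337×0.8091) = 0.7614; e^(−k_a t) = e^(−1.84×0.8091) = 0.2257.
D = 8.049 × (0.7614 − 0.2257) + 4.39 × 0.2257 = 4.312 + 0.9907 = 5.303 mg/L.

D ≈ 5.30 mg/L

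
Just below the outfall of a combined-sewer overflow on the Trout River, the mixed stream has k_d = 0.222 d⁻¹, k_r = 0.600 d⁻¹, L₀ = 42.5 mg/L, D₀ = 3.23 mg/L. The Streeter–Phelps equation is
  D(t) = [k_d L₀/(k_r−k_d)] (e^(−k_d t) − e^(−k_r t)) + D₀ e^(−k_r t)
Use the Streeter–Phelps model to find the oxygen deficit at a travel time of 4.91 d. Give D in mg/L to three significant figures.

D ≈ 7.25 mg/L

k_d L₀/(k_r−k_d) = 0.222×42.5/(0.600−0.222) = 9.435/0.3780 = 24.96 mg/L.
e^(−k_d t) = e^(−0.222×4.910) = 0.3362; e^(−k_r t) = e^(−0.600×4.910) = 0.05255.
D = 24.96 × (0.3362 − 0.05255) + 3.23 × 0.05255 = 7.080 + 0.1697 = 7.250 mg/L.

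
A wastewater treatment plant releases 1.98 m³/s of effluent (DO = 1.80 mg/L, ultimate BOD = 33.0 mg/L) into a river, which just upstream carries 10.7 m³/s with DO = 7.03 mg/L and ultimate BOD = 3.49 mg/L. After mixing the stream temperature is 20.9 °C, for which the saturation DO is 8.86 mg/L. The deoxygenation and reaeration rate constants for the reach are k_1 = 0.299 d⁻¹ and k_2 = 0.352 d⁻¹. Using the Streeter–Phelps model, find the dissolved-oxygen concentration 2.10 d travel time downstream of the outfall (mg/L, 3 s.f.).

Mixed DO = (10.7×7.03 + 1.98×1.80)/(10.7+1.98) = 78.78/12.68 = 6.213 mg/L.
Mixed L₀ = (10.7×3.49 + 1.98×33.0)/(12.68) = 102.7/12.68 = 8.098 mg/L.
Initial deficit D₀ = C_s − DO₀ = 8.86 − 6.213 = 2.647 mg/L.
D(2.10) = [0.299×8.098/(0.352−0.299)](e^(−0.299×2.10) − e^(−0.352×2.10)) + 2.647 e^(−0.352×2.10)
= 45.69 × (0.5337 − 0.4775) + 2.647 × 0.4775 = 3.832 mg/L.
DO = 8.86 − 3.832 = 5.028 mg/L.

DO ≈ 5.03 mg/L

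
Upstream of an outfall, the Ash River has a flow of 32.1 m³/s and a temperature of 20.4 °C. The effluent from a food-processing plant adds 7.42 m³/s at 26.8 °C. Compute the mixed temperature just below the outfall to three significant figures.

Flow-weighted mixing: C = (Q_r C_r + Q_w C_w)/(Q_r + Q_w)
= (32.1×20.4 + 7.42×26.8)/(32.1 + 7.42) = 853.7/39.52 = 21.60 °C.

21.6 °C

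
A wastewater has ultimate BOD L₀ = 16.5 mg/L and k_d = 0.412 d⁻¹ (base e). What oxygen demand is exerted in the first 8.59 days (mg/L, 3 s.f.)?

y ≈ 16.0 mg/L

y_t = L₀(1 − e^(−k_d t)) = 16.5 × (1 − e^(−0.412×8.59))
= 16.5 × (1 − 0.02904) = 16.5 × 0.9710 = 16.02 mg/L.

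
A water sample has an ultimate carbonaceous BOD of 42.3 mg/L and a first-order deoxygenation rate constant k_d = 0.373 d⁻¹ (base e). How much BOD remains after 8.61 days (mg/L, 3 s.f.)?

L_t = L₀ e^(−k_d t) = 42.3 × e^(−0.373×8.61) = 42.3 × 0.04029 = 1.704 mg/L.

L ≈ 1.70 mg/L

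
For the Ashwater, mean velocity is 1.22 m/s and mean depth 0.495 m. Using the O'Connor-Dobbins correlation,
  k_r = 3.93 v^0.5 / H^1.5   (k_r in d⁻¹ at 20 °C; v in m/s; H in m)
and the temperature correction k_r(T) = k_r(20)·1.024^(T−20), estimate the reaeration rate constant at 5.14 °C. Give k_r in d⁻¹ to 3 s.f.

k_r ≈ 8.76 d⁻¹

k_r(20) = 3.93 × 1.22^0.5 / 0.495^1.5 = 3.93 × 1.105 / 0.3483 = 12.46 d⁻¹.
k_r(5.14) = 12.46 × 1.024^(5.14−20) = 12.46 × 0.7030 = 8.762 d⁻¹.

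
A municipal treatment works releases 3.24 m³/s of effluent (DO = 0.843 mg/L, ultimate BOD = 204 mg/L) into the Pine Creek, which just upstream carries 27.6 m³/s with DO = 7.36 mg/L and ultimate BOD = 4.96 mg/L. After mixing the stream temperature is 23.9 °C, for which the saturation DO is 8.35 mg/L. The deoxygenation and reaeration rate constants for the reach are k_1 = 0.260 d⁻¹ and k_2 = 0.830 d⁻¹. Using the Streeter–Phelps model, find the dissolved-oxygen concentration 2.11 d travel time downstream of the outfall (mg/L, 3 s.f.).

DO ≈ 3.29 mg/L

Mixed DO = (27.6×7.36 + 3.24×0.843)/(27.6+3.24) = 205.9/30.84 = 6.675 mg/L.
Mixed L₀ = (27.6×4.96 + 3.24×204)/(30.84) = 797.9/30.84 = 25.87 mg/L.
Initial deficit D₀ = C_s − DO₀ = 8.35 − 6.675 = 1.675 mg/L.
D(2.11) = [0.260×25.87/(0.830−0.260)](e^(−0.260×2.11) − e^(−0.830×2.11)) + 1.675 e^(−0.830×2.11)
= 11.80 × (0.5778 − 0.1735) + 1.675 × 0.1735 = 5.061 mg/L.
DO = 8.35 − 5.061 = 3.289 mg/L.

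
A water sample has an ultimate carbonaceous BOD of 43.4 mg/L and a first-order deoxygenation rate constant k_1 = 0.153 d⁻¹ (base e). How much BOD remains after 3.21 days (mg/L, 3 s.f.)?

L_t = L₀ e^(−k_1 t) = 43.4 × e^(−0.153×3.21) = 43.4 × 0.6119 = 26.56 mg/L.

L ≈ 26.6 mg/L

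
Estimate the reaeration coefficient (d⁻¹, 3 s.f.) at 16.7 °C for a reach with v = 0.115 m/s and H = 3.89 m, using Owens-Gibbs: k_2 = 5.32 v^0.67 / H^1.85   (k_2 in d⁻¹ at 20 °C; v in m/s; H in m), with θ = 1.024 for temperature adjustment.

k_2(20) = 5.32 × 0.115^0.67 / 3.89^1.85 = 5.32 × 0.2348 / 12.34 = 0.1012 d⁻¹.
k_2(16.7) = 0.1012 × 1.024^(16.7−20) = 0.1012 × 0.9247 = 0.09358 d⁻¹.

k_2 ≈ 0.0936 d⁻¹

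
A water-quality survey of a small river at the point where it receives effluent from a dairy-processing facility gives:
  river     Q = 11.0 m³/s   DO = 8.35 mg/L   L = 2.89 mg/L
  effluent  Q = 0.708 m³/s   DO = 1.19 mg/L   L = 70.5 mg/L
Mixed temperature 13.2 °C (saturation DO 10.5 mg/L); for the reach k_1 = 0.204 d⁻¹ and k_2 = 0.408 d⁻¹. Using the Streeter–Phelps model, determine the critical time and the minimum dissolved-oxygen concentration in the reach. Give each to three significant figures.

t_c ≈ 1.13 d; minimum DO ≈ 7.73 mg/L

Mixed DO = (11.0×8.35 + 0.708×1.19)/(11.0+0.708) = 92.69/11.71 = 7.917 mg/L.
Mixed L₀ = (11.0×2.89 + 0.708×70.5)/(11.71) = 81.70/11.71 = 6.978 mg/L.
Initial deficit D₀ = C_s − DO₀ = 10.5 − 7.917 = 2.583 mg/L.
t_c = (1/0.2040) ln[(0.408/0.204)(1 − 2.583×0.2040/(0.204×6.978))] = 4.902 × ln(1.260) = 1.132 d.
D_c = (0.204/0.408) × 6.978 × e^(−0.204×1.132) = 0.5000 × 6.978 × 0.7938 = 2.770 mg/L.
Minimum DO = 10.5 − 2.770 = 7.730 mg/L.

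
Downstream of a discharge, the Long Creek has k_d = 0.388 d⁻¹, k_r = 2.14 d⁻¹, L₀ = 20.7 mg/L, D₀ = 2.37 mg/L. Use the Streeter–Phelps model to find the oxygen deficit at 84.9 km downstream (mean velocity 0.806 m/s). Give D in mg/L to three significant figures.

D ≈ 2.69 mg/L

Travel time t = x/v = 84.9 km / (0.806 m/s) = 84900 m / 0.806 m/s = 105300 s = 1.219 d.
k_d L₀/(k_r−k_d) = 0.388×20.7/(2.14−0.388) = 8.032/1.752 = 4.584 mg/L.
e^(−k_d t) = e^(−0.388×1.219) = 0.6231; e^(−k_r t) = e^(−2.14×1.219) = 0.07361.
D = 4.584 × (0.6231 − 0.07361) + 2.37 × 0.07361 = 2.519 + 0.1745 = 2.694 mg/L.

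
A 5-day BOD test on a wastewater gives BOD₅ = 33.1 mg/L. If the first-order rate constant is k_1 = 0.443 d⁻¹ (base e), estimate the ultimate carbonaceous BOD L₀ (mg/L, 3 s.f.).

L₀ ≈ 37.2 mg/L

BOD₅ = L₀(1 − e^(−5k_1)) ⇒ L₀ = BOD₅ / (1 − e^(−5×0.443))
= 33.1 / (1 − 0.1092) = 33.1 / 0.8908 = 37.16 mg/L.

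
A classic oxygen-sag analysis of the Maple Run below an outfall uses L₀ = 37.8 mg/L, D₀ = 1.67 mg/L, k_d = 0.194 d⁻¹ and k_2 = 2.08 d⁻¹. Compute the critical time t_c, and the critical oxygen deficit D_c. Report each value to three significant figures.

t_c ≈ 0.960 d; D_c ≈ 2.93 mg/L

With k_2/k_d = 10.72 and 1 − D₀(k_2−k_d)/(k_d L₀) = 0.5705,
t_c = ln(10.72 × 0.5705) / (2.08 − 0.194) = ln(6.117) / 1.886 = 1.811/1.886 = 0.9602 d.
L(t_c) = L₀ e^(−k_d t_c) = 37.8 × 0.8300 = 31.38 mg/L, and at the critical point k_2 D_c = k_d L, so D_c = (0.194/2.08) × 31.38 = 2.926 mg/L.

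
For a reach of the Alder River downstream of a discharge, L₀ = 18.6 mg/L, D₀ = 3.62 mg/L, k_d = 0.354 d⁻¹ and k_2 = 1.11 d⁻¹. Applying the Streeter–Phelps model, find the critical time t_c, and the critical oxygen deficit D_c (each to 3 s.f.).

With k_2/k_d = 3.136 and 1 − D₀(k_2−k_d)/(k_d L₀) = 0.5844,
t_c = ln(3.136 × 0.5844) / (1.11 − 0.354) = ln(1.832) / 0.7560 = 0.6056/0.7560 = 0.8010 d.
L(t_c) = L₀ e^(−k_d t_c) = 18.6 × 0.7531 = 14.01 mg/L, and at the critical point k_2 D_c = k_d L, so D_c = (0.354/1.11) × 14.01 = 4.467 mg/L.

t_c ≈ 0.801 d; D_c ≈ 4.47 mg/L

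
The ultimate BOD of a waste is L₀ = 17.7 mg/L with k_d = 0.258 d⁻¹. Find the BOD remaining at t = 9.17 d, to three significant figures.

L_t = L₀ e^(−k_d t) = 17.7 × e^(−0.258×9.17) = 17.7 × 0.09387 = 1.661 mg/L.

L ≈ 1.66 mg/L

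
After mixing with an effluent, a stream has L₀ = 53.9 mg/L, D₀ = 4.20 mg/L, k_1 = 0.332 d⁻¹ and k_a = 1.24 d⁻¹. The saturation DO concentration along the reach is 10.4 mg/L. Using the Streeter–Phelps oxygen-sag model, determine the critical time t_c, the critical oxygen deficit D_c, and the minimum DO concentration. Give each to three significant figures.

t_c = [1/(k_a−k_1)] ln[(k_a/k_1)(1 − D₀(k_a−k_1)/(k_1 L₀))]
= [1/(1.24−0.332)] ln[(1.24/0.332)(1 − 4.20×0.9080/(0.332×53.9))]
= (1/0.9080) ln[3.735 × 0.7869] = 1.101 × ln(2.939) = 1.101 × 1.078 = 1.187 d.
D_c = (k_1/k_a) L₀ e^(−k_1 t_c) = (0.332/1.24) × 53.9 × e^(−0.332×1.187) = 0.2677 × 53.9 × 0.6742 = 9.730 mg/L.
Minimum DO = C_s − D_c = 10.4 − 9.730 = 0.6700 mg/L.

t_c ≈ 1.19 d; D_c ≈ 9.73 mg/L; min DO ≈ 0.670 mg/L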